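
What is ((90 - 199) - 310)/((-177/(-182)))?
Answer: -76258/177 ≈ -430.84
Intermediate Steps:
((90 - 199) - 310)/((-177/(-182))) = (-109 - 310)/((-177*(-1/182))) = -419/177/182 = -419*182/177 = -76258/177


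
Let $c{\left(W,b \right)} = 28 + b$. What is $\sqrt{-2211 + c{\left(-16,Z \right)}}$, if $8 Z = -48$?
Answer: $i \sqrt{2189} \approx 46.787 i$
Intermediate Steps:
$Z = -6$ ($Z = \frac{1}{8} \left(-48\right) = -6$)
$\sqrt{-2211 + c{\left(-16,Z \right)}} = \sqrt{-2211 + \left(28 - 6\right)} = \sqrt{-2211 + 22} = \sqrt{-2189} = i \sqrt{2189}$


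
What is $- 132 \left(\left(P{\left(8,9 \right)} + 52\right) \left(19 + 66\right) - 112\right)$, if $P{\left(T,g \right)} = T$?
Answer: $-658416$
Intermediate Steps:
$- 132 \left(\left(P{\left(8,9 \right)} + 52\right) \left(19 + 66\right) - 112\right) = - 132 \left(\left(8 + 52\right) \left(19 + 66\right) - 112\right) = - 132 \left(60 \cdot 85 - 112\right) = - 132 \left(5100 - 112\right) = \left(-132\right) 4988 = -658416$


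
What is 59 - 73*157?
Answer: -11402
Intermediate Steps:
59 - 73*157 = 59 - 11461 = -11402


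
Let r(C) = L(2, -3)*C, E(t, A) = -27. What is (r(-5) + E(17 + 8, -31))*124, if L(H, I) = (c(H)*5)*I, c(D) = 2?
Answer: 15252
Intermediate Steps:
L(H, I) = 10*I (L(H, I) = (2*5)*I = 10*I)
r(C) = -30*C (r(C) = (10*(-3))*C = -30*C)
(r(-5) + E(17 + 8, -31))*124 = (-30*(-5) - 27)*124 = (150 - 27)*124 = 123*124 = 15252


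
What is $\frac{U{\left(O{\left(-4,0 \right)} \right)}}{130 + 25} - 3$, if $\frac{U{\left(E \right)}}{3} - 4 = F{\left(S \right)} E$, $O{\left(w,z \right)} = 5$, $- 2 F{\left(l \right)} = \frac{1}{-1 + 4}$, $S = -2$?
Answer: $- \frac{911}{310} \approx -2.9387$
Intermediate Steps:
$F{\left(l \right)} = - \frac{1}{6}$ ($F{\left(l \right)} = - \frac{1}{2 \left(-1 + 4\right)} = - \frac{1}{2 \cdot 3} = \left(- \frac{1}{2}\right) \frac{1}{3} = - \frac{1}{6}$)
$U{\left(E \right)} = 12 - \frac{E}{2}$ ($U{\left(E \right)} = 12 + 3 \left(- \frac{E}{6}\right) = 12 - \frac{E}{2}$)
$\frac{U{\left(O{\left(-4,0 \right)} \right)}}{130 + 25} - 3 = \frac{12 - \frac{5}{2}}{130 + 25} - 3 = \frac{12 - \frac{5}{2}}{155} - 3 = \frac{19}{2} \cdot \frac{1}{155} - 3 = \frac{19}{310} - 3 = - \frac{911}{310}$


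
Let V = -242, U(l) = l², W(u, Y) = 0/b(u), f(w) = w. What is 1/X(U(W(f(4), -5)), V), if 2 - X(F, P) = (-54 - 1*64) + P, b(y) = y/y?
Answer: 1/362 ≈ 0.0027624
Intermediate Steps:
b(y) = 1
W(u, Y) = 0 (W(u, Y) = 0/1 = 0*1 = 0)
X(F, P) = 120 - P (X(F, P) = 2 - ((-54 - 1*64) + P) = 2 - ((-54 - 64) + P) = 2 - (-118 + P) = 2 + (118 - P) = 120 - P)
1/X(U(W(f(4), -5)), V) = 1/(120 - 1*(-242)) = 1/(120 + 242) = 1/362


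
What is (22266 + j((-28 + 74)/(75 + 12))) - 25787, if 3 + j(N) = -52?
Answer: -3576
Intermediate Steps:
j(N) = -55 (j(N) = -3 - 52 = -55)
(22266 + j((-28 + 74)/(75 + 12))) - 25787 = (22266 - 55) - 25787 = 22211 - 25787 = -3576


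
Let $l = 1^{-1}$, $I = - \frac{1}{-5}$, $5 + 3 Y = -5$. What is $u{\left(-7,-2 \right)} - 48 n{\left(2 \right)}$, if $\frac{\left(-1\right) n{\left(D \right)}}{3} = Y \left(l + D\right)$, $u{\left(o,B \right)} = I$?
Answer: $- \frac{7199}{5} \approx -1439.8$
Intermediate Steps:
$Y = - \frac{10}{3}$ ($Y = - \frac{5}{3} + \frac{1}{3} \left(-5\right) = - \frac{5}{3} - \frac{5}{3} = - \frac{10}{3} \approx -3.3333$)
$I = \frac{1}{5}$ ($I = \left(-1\right) \left(- \frac{1}{5}\right) = \frac{1}{5} \approx 0.2$)
$u{\left(o,B \right)} = \frac{1}{5}$
$l = 1$
$n{\left(D \right)} = 10 + 10 D$ ($n{\left(D \right)} = - 3 \left(- \frac{10 \left(1 + D\right)}{3}\right) = - 3 \left(- \frac{10}{3} - \frac{10 D}{3}\right) = 10 + 10 D$)
$u{\left(-7,-2 \right)} - 48 n{\left(2 \right)} = \frac{1}{5} - 48 \left(10 + 10 \cdot 2\right) = \frac{1}{5} - 48 \left(10 + 20\right) = \frac{1}{5} - 1440 = - \frac{7199}{5}$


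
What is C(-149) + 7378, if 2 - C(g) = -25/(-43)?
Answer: 317315/43 ≈ 7379.4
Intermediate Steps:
C(g) = 61/43 (C(g) = 2 - (-25)/(-43) = 2 - (-25)*(-1)/43 = 2 - 1*25/43 = 2 - 25/43 = 61/43)
C(-149) + 7378 = 61/43 + 7378 = 317315/43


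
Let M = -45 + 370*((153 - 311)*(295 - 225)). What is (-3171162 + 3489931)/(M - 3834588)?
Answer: -318769/7926833 ≈ -0.040214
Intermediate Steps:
M = -4092245 (M = -45 + 370*(-158*70) = -45 + 370*(-11060) = -45 - 4092200 = -4092245)
(-3171162 + 3489931)/(M - 3834588) = (-3171162 + 3489931)/(-4092245 - 3834588) = 318769/(-7926833) = 318769*(-1/7926833) = -318769/7926833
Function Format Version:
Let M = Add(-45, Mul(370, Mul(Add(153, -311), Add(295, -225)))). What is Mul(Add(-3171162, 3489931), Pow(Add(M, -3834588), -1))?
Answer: Rational(-318769, 7926833) ≈ -0.040214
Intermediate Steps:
M = -4092245 (M = Add(-45, Mul(370, Mul(-158, 70))) = Add(-45, Mul(370, -11060)) = Add(-45, -4092200) = -4092245)
Mul(Add(-3171162, 3489931), Pow(Add(M, -3834588), -1)) = Mul(Add(-3171162, 3489931), Pow(Add(-4092245, -3834588), -1)) = Mul(318769, Pow(-7926833, -1)) = Mul(318769, Rational(-1, 7926833)) = Rational(-318769, 7926833)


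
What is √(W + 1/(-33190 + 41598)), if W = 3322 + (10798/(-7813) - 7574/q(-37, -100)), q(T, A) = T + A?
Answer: 5*√2734337473395361240758/4499881724 ≈ 58.103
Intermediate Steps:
q(T, A) = A + T
W = 3613502018/1070381 (W = 3322 + (10798/(-7813) - 7574/(-100 - 37)) = 3322 + (10798*(-1/7813) - 7574/(-137)) = 3322 + (-10798/7813 - 7574*(-1/137)) = 3322 + (-10798/7813 + 7574/137) = 3322 + 57696336/1070381 = 3613502018/1070381 ≈ 3375.9)
√(W + 1/(-33190 + 41598)) = √(3613502018/1070381 + 1/(-33190 + 41598)) = √(3613502018/1070381 + 1/8408) = √(30382326037725/8999763448) = 5*√2734337473395361240758/4499881724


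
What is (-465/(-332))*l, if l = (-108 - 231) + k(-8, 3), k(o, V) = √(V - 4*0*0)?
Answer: -157635/332 + 465*√3/332 ≈ -472.38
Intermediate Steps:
k(o, V) = √V (k(o, V) = √(V + 0*0) = √(V + 0) = √V)
l = -339 + √3 (l = (-108 - 231) + √3 = -339 + √3 ≈ -337.27)
(-465/(-332))*l = (-465/(-332))*(-339 + √3) = (-465*(-1/332))*(-339 + √3) = 465*(-339 + √3)/332 = -157635/332 + 465*√3/332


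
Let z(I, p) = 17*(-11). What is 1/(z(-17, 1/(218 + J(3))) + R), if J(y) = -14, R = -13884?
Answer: -1/14071 ≈ -7.1068e-5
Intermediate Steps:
z(I, p) = -187
1/(z(-17, 1/(218 + J(3))) + R) = 1/(-187 - 13884) = 1/(-14071) = -1/14071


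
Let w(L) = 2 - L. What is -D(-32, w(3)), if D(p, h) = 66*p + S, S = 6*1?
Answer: 2106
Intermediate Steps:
S = 6
D(p, h) = 6 + 66*p (D(p, h) = 66*p + 6 = 6 + 66*p)
-D(-32, w(3)) = -(6 + 66*(-32)) = -(6 - 2112) = -1*(-2106) = 2106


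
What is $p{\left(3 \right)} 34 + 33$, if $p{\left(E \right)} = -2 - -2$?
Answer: $33$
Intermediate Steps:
$p{\left(E \right)} = 0$ ($p{\left(E \right)} = -2 + 2 = 0$)
$p{\left(3 \right)} 34 + 33 = 0 \cdot 34 + 33 = 0 + 33 = 33$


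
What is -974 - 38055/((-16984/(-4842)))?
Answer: -100402363/8492 ≈ -11823.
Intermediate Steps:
-974 - 38055/((-16984/(-4842))) = -974 - 38055/((-16984*(-1/4842))) = -974 - 38055/8492/2421 = -974 - 38055*2421/8492 = -974 - 1*92131155/8492 = -974 - 92131155/8492 = -100402363/8492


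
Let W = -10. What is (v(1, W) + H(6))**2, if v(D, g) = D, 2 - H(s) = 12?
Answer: 81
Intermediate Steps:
H(s) = -10 (H(s) = 2 - 1*12 = 2 - 12 = -10)
(v(1, W) + H(6))**2 = (1 - 10)**2 = (-9)**2 = 81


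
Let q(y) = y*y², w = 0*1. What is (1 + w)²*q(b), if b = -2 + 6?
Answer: 64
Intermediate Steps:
w = 0
b = 4
q(y) = y³
(1 + w)²*q(b) = (1 + 0)²*4³ = 1²*64 = 1*64 = 64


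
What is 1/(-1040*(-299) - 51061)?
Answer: 1/259899 ≈ 3.8477e-6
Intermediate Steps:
1/(-1040*(-299) - 51061) = 1/(310960 - 51061) = 1/259899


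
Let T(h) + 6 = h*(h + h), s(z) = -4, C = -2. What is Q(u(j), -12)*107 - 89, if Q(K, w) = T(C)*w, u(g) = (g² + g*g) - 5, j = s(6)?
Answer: -2657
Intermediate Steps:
T(h) = -6 + 2*h² (T(h) = -6 + h*(h + h) = -6 + h*(2*h) = -6 + 2*h²)
j = -4
u(g) = -5 + 2*g² (u(g) = (g² + g²) - 5 = 2*g² - 5 = -5 + 2*g²)
Q(K, w) = 2*w (Q(K, w) = (-6 + 2*(-2)²)*w = (-6 + 2*4)*w = (-6 + 8)*w = 2*w)
Q(u(j), -12)*107 - 89 = (2*(-12))*107 - 89 = -24*107 - 89 = -2568 - 89 = -2657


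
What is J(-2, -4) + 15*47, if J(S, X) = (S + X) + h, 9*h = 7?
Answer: 6298/9 ≈ 699.78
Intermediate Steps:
h = 7/9 (h = (1/9)*7 = 7/9 ≈ 0.77778)
J(S, X) = 7/9 + S + X (J(S, X) = (S + X) + 7/9 = 7/9 + S + X)
J(-2, -4) + 15*47 = (7/9 - 2 - 4) + 15*47 = -47/9 + 705 = 6298/9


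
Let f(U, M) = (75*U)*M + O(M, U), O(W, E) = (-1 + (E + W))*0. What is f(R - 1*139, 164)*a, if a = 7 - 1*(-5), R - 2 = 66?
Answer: -10479600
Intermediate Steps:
R = 68 (R = 2 + 66 = 68)
a = 12 (a = 7 + 5 = 12)
O(W, E) = 0 (O(W, E) = (-1 + E + W)*0 = 0)
f(U, M) = 75*M*U (f(U, M) = (75*U)*M + 0 = 75*M*U + 0 = 75*M*U)
f(R - 1*139, 164)*a = (75*164*(68 - 1*139))*12 = (75*164*(68 - 139))*12 = (75*164*(-71))*12 = -873300*12 = -10479600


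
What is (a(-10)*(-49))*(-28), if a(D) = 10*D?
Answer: -137200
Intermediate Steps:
(a(-10)*(-49))*(-28) = ((10*(-10))*(-49))*(-28) = -100*(-49)*(-28) = 4900*(-28) = -137200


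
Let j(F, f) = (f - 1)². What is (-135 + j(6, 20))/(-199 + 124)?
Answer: -226/75 ≈ -3.0133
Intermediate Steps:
j(F, f) = (-1 + f)²
(-135 + j(6, 20))/(-199 + 124) = (-135 + (-1 + 20)²)/(-199 + 124) = (-135 + 19²)/(-75) = (-135 + 361)*(-1/75) = 226*(-1/75) = -226/75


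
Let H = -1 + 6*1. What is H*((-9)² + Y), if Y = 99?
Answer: 900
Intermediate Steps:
H = 5 (H = -1 + 6 = 5)
H*((-9)² + Y) = 5*((-9)² + 99) = 5*(81 + 99) = 5*180 = 900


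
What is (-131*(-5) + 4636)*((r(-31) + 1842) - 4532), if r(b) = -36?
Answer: -14423266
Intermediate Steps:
(-131*(-5) + 4636)*((r(-31) + 1842) - 4532) = (-131*(-5) + 4636)*((-36 + 1842) - 4532) = (655 + 4636)*(1806 - 4532) = 5291*(-2726) = -14423266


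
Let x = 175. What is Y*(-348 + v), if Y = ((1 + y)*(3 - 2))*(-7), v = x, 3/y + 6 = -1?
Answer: 692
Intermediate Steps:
y = -3/7 (y = 3/(-6 - 1) = 3/(-7) = 3*(-1/7) = -3/7 ≈ -0.42857)
v = 175
Y = -4 (Y = ((1 - 3/7)*(3 - 2))*(-7) = ((4/7)*1)*(-7) = (4/7)*(-7) = -4)
Y*(-348 + v) = -4*(-348 + 175) = -4*(-173) = 692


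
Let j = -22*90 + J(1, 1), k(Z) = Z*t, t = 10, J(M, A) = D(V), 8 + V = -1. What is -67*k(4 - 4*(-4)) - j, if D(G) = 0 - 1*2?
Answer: -11418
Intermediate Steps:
V = -9 (V = -8 - 1 = -9)
D(G) = -2 (D(G) = 0 - 2 = -2)
J(M, A) = -2
k(Z) = 10*Z (k(Z) = Z*10 = 10*Z)
j = -1982 (j = -22*90 - 2 = -1980 - 2 = -1982)
-67*k(4 - 4*(-4)) - j = -670*(4 - 4*(-4)) - 1*(-1982) = -670*(4 + 16) + 1982 = -670*20 + 1982 = -67*200 + 1982 = -13400 + 1982 = -11418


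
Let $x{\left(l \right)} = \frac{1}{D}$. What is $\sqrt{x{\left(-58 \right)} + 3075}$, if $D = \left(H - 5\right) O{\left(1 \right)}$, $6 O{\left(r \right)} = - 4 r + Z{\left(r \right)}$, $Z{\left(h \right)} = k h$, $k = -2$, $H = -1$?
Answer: $\frac{\sqrt{110706}}{6} \approx 55.454$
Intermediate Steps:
$Z{\left(h \right)} = - 2 h$
$O{\left(r \right)} = - r$ ($O{\left(r \right)} = \frac{- 4 r - 2 r}{6} = \frac{\left(-6\right) r}{6} = - r$)
$D = 6$ ($D = \left(-1 - 5\right) \left(\left(-1\right) 1\right) = \left(-6\right) \left(-1\right) = 6$)
$x{\left(l \right)} = \frac{1}{6}$
$\sqrt{x{\left(-58 \right)} + 3075} = \sqrt{\frac{1}{6} + 3075} = \sqrt{\frac{18451}{6}} = \frac{\sqrt{110706}}{6}$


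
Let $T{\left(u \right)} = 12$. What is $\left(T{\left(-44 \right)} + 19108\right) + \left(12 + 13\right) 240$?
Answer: $25120$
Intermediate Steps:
$\left(T{\left(-44 \right)} + 19108\right) + \left(12 + 13\right) 240 = \left(12 + 19108\right) + \left(12 + 13\right) 240 = 19120 + 25 \cdot 240 = 19120 + 6000 = 25120$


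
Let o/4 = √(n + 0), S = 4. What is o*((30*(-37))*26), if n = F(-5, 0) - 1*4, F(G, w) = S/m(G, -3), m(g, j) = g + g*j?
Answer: -69264*I*√10 ≈ -2.1903e+5*I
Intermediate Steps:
F(G, w) = -2/G (F(G, w) = 4/((G*(1 - 3))) = 4/((G*(-2))) = 4/((-2*G)) = 4*(-1/(2*G)) = -2/G)
n = -18/5 (n = -2/(-5) - 1*4 = -2*(-⅕) - 4 = ⅖ - 4 = -18/5 ≈ -3.6000)
o = 12*I*√10/5 (o = 4*√(-18/5 + 0) = 4*√(-18/5) = 4*(3*I*√10/5) = 12*I*√10/5 ≈ 7.5895*I)
o*((30*(-37))*26) = (12*I*√10/5)*((30*(-37))*26) = (12*I*√10/5)*(-1110*26) = (12*I*√10/5)*(-28860) = -69264*I*√10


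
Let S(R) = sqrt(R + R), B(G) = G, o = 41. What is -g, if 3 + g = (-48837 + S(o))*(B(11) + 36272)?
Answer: 1771952874 - 36283*sqrt(82) ≈ 1.7716e+9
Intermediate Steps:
S(R) = sqrt(2)*sqrt(R) (S(R) = sqrt(2*R) = sqrt(2)*sqrt(R))
g = -1771952874 + 36283*sqrt(82) (g = -3 + (-48837 + sqrt(2)*sqrt(41))*(11 + 36272) = -3 + (-48837 + sqrt(82))*36283 = -3 + (-1771952871 + 36283*sqrt(82)) = -1771952874 + 36283*sqrt(82) ≈ -1.7716e+9)
-g = -(-1771952874 + 36283*sqrt(82)) = 1771952874 - 36283*sqrt(82)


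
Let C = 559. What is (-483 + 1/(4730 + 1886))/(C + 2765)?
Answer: -3195527/21991584 ≈ -0.14531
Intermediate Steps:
(-483 + 1/(4730 + 1886))/(C + 2765) = (-483 + 1/(4730 + 1886))/(559 + 2765) = (-483 + 1/6616)/3324 = (-483 + 1/6616)*(1/3324) = -3195527/6616*1/3324 = -3195527/21991584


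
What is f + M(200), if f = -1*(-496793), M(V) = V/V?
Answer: 496794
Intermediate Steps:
M(V) = 1
f = 496793
f + M(200) = 496793 + 1 = 496794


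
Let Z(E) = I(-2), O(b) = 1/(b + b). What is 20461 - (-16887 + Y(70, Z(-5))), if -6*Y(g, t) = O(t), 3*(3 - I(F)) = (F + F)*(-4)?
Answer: 1045743/28 ≈ 37348.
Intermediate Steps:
O(b) = 1/(2*b)
I(F) = 3 + 8*F/3 (I(F) = 3 - (F + F)*(-4)/3 = 3 - 2*F*(-4)/3 = 3 - (-8)*F/3 = 3 + 8*F/3)
Z(E) = -7/3 (Z(E) = 3 + (8/3)*(-2) = 3 - 16/3 = -7/3)
Y(g, t) = -1/(12*t)
20461 - (-16887 + Y(70, Z(-5))) = 20461 - (-16887 - 1/(12*(-7/3))) = 20461 - (-16887 - 1/12*(-3/7)) = 20461 - (-16887 + 1/28) = 20461 - 1*(-472835/28) = 20461 + 472835/28 = 1045743/28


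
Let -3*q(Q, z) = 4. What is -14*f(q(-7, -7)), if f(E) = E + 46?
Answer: -1876/3 ≈ -625.33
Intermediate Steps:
q(Q, z) = -4/3 (q(Q, z) = -⅓*4 = -4/3)
f(E) = 46 + E
-14*f(q(-7, -7)) = -14*(46 - 4/3) = -14*134/3 = -1876/3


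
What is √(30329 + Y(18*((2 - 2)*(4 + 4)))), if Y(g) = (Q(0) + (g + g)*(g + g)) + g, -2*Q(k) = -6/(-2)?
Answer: √121310/2 ≈ 174.15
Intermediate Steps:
Q(k) = -3/2 (Q(k) = -(-3)/(-2) = -(-3)*(-1)/2 = -½*3 = -3/2)
Y(g) = -3/2 + g + 4*g² (Y(g) = (-3/2 + (g + g)*(g + g)) + g = (-3/2 + (2*g)*(2*g)) + g = (-3/2 + 4*g²) + g = -3/2 + g + 4*g²)
√(30329 + Y(18*((2 - 2)*(4 + 4)))) = √(30329 + (-3/2 + 18*((2 - 2)*(4 + 4)) + 4*(18*((2 - 2)*(4 + 4)))²)) = √(30329 + (-3/2 + 18*(0*8) + 4*(18*(0*8))²)) = √(30329 + (-3/2 + 18*0 + 4*(18*0)²)) = √(30329 + (-3/2 + 0 + 4*0²)) = √(30329 + (-3/2 + 0 + 4*0)) = √(30329 + (-3/2 + 0 + 0)) = √(30329 - 3/2) = √(60655/2) = √121310/2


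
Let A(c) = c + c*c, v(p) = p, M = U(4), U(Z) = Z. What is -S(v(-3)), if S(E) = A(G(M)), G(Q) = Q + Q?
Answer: -72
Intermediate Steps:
M = 4
G(Q) = 2*Q
A(c) = c + c²
S(E) = 72 (S(E) = (2*4)*(1 + 2*4) = 8*(1 + 8) = 8*9 = 72)
-S(v(-3)) = -1*72 = -72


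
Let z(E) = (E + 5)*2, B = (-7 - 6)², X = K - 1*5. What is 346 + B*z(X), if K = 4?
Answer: 1698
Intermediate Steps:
X = -1 (X = 4 - 1*5 = 4 - 5 = -1)
B = 169 (B = (-13)² = 169)
z(E) = 10 + 2*E (z(E) = (5 + E)*2 = 10 + 2*E)
346 + B*z(X) = 346 + 169*(10 + 2*(-1)) = 346 + 169*(10 - 2) = 346 + 169*8 = 346 + 1352 = 1698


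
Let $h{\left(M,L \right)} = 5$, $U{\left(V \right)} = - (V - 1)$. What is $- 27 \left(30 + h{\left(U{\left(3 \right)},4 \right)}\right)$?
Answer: $-945$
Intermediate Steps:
$U{\left(V \right)} = 1 - V$ ($U{\left(V \right)} = - (-1 + V) = 1 - V$)
$- 27 \left(30 + h{\left(U{\left(3 \right)},4 \right)}\right) = - 27 \left(30 + 5\right) = \left(-27\right) 35 = -945$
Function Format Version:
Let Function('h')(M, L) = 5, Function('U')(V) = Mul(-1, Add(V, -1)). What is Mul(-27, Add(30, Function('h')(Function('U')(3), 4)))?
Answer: -945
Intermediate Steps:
Function('U')(V) = Add(1, Mul(-1, V)) (Function('U')(V) = Mul(-1, Add(-1, V)) = Add(1, Mul(-1, V)))
Mul(-27, Add(30, Function('h')(Function('U')(3), 4))) = Mul(-27, Add(30, 5)) = Mul(-27, 35) = -945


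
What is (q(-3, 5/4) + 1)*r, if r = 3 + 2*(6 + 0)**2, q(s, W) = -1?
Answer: 0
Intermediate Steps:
r = 75 (r = 3 + 2*6**2 = 3 + 2*36 = 3 + 72 = 75)
(q(-3, 5/4) + 1)*r = (-1 + 1)*75 = 0*75 = 0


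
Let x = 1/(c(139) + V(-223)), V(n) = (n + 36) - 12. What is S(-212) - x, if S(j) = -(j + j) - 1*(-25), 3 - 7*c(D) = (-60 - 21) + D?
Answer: 650159/1448 ≈ 449.00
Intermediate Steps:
c(D) = 12 - D/7 (c(D) = 3/7 - ((-60 - 21) + D)/7 = 3/7 - (-81 + D)/7 = 3/7 + (81/7 - D/7) = 12 - D/7)
S(j) = 25 - 2*j (S(j) = -2*j + 25 = 25 - 2*j)
V(n) = 24 + n (V(n) = (36 + n) - 12 = 24 + n)
x = -7/1448 (x = 1/((12 - ⅐*139) + (24 - 223)) = 1/((12 - 139/7) - 199) = 1/(-55/7 - 199) = 1/(-1448/7) = -7/1448 ≈ -0.0048343)
S(-212) - x = (25 - 2*(-212)) - 1*(-7/1448) = (25 + 424) + 7/1448 = 449 + 7/1448 = 650159/1448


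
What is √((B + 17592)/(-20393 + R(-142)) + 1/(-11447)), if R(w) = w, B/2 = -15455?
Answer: √26173098061755/6353085 ≈ 0.80527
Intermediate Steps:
B = -30910 (B = 2*(-15455) = -30910)
√((B + 17592)/(-20393 + R(-142)) + 1/(-11447)) = √((-30910 + 17592)/(-20393 - 142) + 1/(-11447)) = √(-13318/(-20535) - 1/11447) = √(-13318*(-1/20535) - 1/11447) = √(13318/20535 - 1/11447) = √(152430611/235064145) = √26173098061755/6353085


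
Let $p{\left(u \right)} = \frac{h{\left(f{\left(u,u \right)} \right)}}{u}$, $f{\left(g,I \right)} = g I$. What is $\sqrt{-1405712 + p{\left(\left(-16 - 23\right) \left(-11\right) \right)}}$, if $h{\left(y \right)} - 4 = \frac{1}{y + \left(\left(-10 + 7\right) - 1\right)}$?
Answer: $\frac{i \sqrt{973595851441803008419}}{26317291} \approx 1185.6 i$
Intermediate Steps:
$f{\left(g,I \right)} = I g$
$h{\left(y \right)} = 4 + \frac{1}{-4 + y}$ ($h{\left(y \right)} = 4 + \frac{1}{y + \left(\left(-10 + 7\right) - 1\right)} = 4 + \frac{1}{y - 4} = 4 + \frac{1}{-4 + y}$)
$p{\left(u \right)} = \frac{-15 + 4 u^{2}}{u \left(-4 + u^{2}\right)}$ ($p{\left(u \right)} = \frac{\frac{1}{-4 + u u} \left(-15 + 4 u u\right)}{u} = \frac{\frac{1}{-4 + u^{2}} \left(-15 + 4 u^{2}\right)}{u} = \frac{-15 + 4 u^{2}}{u \left(-4 + u^{2}\right)}$)
$\sqrt{-1405712 + p{\left(\left(-16 - 23\right) \left(-11\right) \right)}} = \sqrt{-1405712 + \frac{-15 + 4 \left(\left(-16 - 23\right) \left(-11\right)\right)^{2}}{\left(-16 - 23\right) \left(-11\right) \left(-4 + \left(\left(-16 - 23\right) \left(-11\right)\right)^{2}\right)}} = \sqrt{-1405712 + \frac{-15 + 4 \left(\left(-39\right) \left(-11\right)\right)^{2}}{\left(-39\right) \left(-11\right) \left(-4 + \left(\left(-39\right) \left(-11\right)\right)^{2}\right)}} = \sqrt{-1405712 + \frac{-15 + 4 \cdot 429^{2}}{429 \left(-4 + 429^{2}\right)}} = \sqrt{-1405712 + \frac{-15 + 4 \cdot 184041}{429 \left(-4 + 184041\right)}} = \sqrt{-1405712 + \frac{-15 + 736164}{429 \cdot 184037}} = \sqrt{-1405712 + \frac{1}{429} \cdot \frac{1}{184037} \cdot 736149} = \sqrt{-1405712 + \frac{245383}{26317291}} = \sqrt{- \frac{36994531520809}{26317291}} = \frac{i \sqrt{973595851441803008419}}{26317291}$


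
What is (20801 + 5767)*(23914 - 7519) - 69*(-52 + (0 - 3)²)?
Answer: 435585327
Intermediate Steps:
(20801 + 5767)*(23914 - 7519) - 69*(-52 + (0 - 3)²) = 26568*16395 - 69*(-52 + (-3)²) = 435582360 - 69*(-52 + 9) = 435582360 - 69*(-43) = 435582360 + 2967 = 435585327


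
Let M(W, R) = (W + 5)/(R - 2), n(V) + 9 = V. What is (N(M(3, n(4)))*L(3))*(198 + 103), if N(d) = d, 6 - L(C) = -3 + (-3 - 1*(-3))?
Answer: -3096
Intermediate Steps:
n(V) = -9 + V
L(C) = 9 (L(C) = 6 - (-3 + (-3 - 1*(-3))) = 6 - (-3 + (-3 + 3)) = 6 - (-3 + 0) = 6 - 1*(-3) = 6 + 3 = 9)
M(W, R) = (5 + W)/(-2 + R)
(N(M(3, n(4)))*L(3))*(198 + 103) = (((5 + 3)/(-2 + (-9 + 4)))*9)*(198 + 103) = ((8/(-2 - 5))*9)*301 = ((8/(-7))*9)*301 = (-⅐*8*9)*301 = -8/7*9*301 = -72/7*301 = -3096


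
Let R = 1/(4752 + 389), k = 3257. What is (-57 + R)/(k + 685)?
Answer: -146518/10132911 ≈ -0.014460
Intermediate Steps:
R = 1/5141 ≈ 0.00019451
(-57 + R)/(k + 685) = (-57 + 1/5141)/(3257 + 685) = -293036/5141/3942 = -293036/5141*1/3942 = -146518/10132911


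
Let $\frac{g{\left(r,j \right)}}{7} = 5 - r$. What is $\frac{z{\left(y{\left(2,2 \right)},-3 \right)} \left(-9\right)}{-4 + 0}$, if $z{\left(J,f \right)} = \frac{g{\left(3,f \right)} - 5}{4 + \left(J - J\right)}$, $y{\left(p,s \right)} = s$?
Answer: $\frac{81}{16} \approx 5.0625$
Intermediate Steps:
$g{\left(r,j \right)} = 35 - 7 r$ ($g{\left(r,j \right)} = 7 \left(5 - r\right) = 35 - 7 r$)
$z{\left(J,f \right)} = \frac{9}{4}$ ($z{\left(J,f \right)} = \frac{\left(35 - 21\right) - 5}{4 + \left(J - J\right)} = \frac{\left(35 - 21\right) - 5}{4 + 0} = \frac{14 - 5}{4} = 9 \cdot \frac{1}{4} = \frac{9}{4}$)
$\frac{z{\left(y{\left(2,2 \right)},-3 \right)} \left(-9\right)}{-4 + 0} = \frac{\frac{9}{4} \left(-9\right)}{-4 + 0} = - \frac{81}{4 \left(-4\right)} = \left(- \frac{81}{4}\right) \left(- \frac{1}{4}\right) = \frac{81}{16}$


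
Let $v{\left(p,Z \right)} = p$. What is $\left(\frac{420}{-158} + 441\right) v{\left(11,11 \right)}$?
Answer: $\frac{380919}{79} \approx 4821.8$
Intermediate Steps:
$\left(\frac{420}{-158} + 441\right) v{\left(11,11 \right)} = \left(\frac{420}{-158} + 441\right) 11 = \left(420 \left(- \frac{1}{158}\right) + 441\right) 11 = \left(- \frac{210}{79} + 441\right) 11 = \frac{34629}{79} \cdot 11 = \frac{380919}{79}$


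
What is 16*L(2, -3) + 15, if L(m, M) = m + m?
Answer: 79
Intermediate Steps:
L(m, M) = 2*m
16*L(2, -3) + 15 = 16*(2*2) + 15 = 16*4 + 15 = 64 + 15 = 79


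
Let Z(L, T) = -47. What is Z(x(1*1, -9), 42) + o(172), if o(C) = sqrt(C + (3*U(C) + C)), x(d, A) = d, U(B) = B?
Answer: -47 + 2*sqrt(215) ≈ -17.674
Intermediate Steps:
o(C) = sqrt(5)*sqrt(C) (o(C) = sqrt(C + (3*C + C)) = sqrt(C + 4*C) = sqrt(5*C) = sqrt(5)*sqrt(C))
Z(x(1*1, -9), 42) + o(172) = -47 + sqrt(5)*sqrt(172) = -47 + sqrt(5)*(2*sqrt(43)) = -47 + 2*sqrt(215)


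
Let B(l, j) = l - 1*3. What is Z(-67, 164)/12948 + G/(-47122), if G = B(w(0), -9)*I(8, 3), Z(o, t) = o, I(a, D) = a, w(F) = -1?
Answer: -1371419/305067828 ≈ -0.0044955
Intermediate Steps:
B(l, j) = -3 + l (B(l, j) = l - 3 = -3 + l)
G = -32 (G = (-3 - 1)*8 = -4*8 = -32)
Z(-67, 164)/12948 + G/(-47122) = -67/12948 - 32/(-47122) = -67*1/12948 - 32*(-1/47122) = -67/12948 + 16/23561 = -1371419/305067828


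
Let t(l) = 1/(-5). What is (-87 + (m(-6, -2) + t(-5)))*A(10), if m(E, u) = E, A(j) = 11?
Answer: -5126/5 ≈ -1025.2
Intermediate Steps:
t(l) = -⅕
(-87 + (m(-6, -2) + t(-5)))*A(10) = (-87 + (-6 - ⅕))*11 = (-87 - 31/5)*11 = -466/5*11 = -5126/5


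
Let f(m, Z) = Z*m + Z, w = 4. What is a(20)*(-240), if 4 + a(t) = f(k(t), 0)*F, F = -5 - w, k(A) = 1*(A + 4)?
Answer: 960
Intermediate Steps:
k(A) = 4 + A (k(A) = 1*(4 + A) = 4 + A)
F = -9 (F = -5 - 1*4 = -5 - 4 = -9)
f(m, Z) = Z + Z*m
a(t) = -4 (a(t) = -4 + (0*(1 + (4 + t)))*(-9) = -4 + (0*(5 + t))*(-9) = -4 + 0*(-9) = -4 + 0 = -4)
a(20)*(-240) = -4*(-240) = 960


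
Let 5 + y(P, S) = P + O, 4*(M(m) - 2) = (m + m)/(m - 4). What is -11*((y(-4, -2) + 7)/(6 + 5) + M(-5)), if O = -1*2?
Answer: -379/18 ≈ -21.056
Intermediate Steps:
O = -2
M(m) = 2 + m/(2*(-4 + m)) (M(m) = 2 + ((m + m)/(m - 4))/4 = 2 + ((2*m)/(-4 + m))/4 = 2 + (2*m/(-4 + m))/4 = 2 + m/(2*(-4 + m)))
y(P, S) = -7 + P (y(P, S) = -5 + (P - 2) = -5 + (-2 + P) = -7 + P)
-11*((y(-4, -2) + 7)/(6 + 5) + M(-5)) = -11*(((-7 - 4) + 7)/(6 + 5) + (-16 + 5*(-5))/(2*(-4 - 5))) = -11*((-11 + 7)/11 + (½)*(-16 - 25)/(-9)) = -11*(-4*1/11 + (½)*(-⅑)*(-41)) = -11*(-4/11 + 41/18) = -11*379/198 = -379/18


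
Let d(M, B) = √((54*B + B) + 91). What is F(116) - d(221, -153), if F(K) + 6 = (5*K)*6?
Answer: 3474 - 2*I*√2081 ≈ 3474.0 - 91.236*I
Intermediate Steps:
F(K) = -6 + 30*K (F(K) = -6 + (5*K)*6 = -6 + 30*K)
d(M, B) = √(91 + 55*B) (d(M, B) = √(55*B + 91) = √(91 + 55*B))
F(116) - d(221, -153) = (-6 + 30*116) - √(91 + 55*(-153)) = (-6 + 3480) - √(91 - 8415) = 3474 - √(-8324) = 3474 - 2*I*√2081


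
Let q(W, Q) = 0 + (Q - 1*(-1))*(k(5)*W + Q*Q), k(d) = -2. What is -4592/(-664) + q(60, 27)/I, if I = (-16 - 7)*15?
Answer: -405762/9545 ≈ -42.510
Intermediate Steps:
q(W, Q) = (1 + Q)*(Q² - 2*W) (q(W, Q) = 0 + (Q - 1*(-1))*(-2*W + Q*Q) = 0 + (Q + 1)*(-2*W + Q²) = 0 + (1 + Q)*(Q² - 2*W) = (1 + Q)*(Q² - 2*W))
I = -345 (I = -23*15 = -345)
-4592/(-664) + q(60, 27)/I = -4592/(-664) + (27² + 27³ - 2*60 - 2*27*60)/(-345) = -4592*(-1/664) + (729 + 19683 - 120 - 3240)*(-1/345) = 574/83 + 17052*(-1/345) = 574/83 - 5684/115 = -405762/9545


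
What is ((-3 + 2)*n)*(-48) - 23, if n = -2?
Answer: -119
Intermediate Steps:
((-3 + 2)*n)*(-48) - 23 = ((-3 + 2)*(-2))*(-48) - 23 = -1*(-2)*(-48) - 23 = 2*(-48) - 23 = -96 - 23 = -119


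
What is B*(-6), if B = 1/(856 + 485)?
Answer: -2/447 ≈ -0.0044743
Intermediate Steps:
B = 1/1341 ≈ 0.00074571
B*(-6) = (1/1341)*(-6) = -2/447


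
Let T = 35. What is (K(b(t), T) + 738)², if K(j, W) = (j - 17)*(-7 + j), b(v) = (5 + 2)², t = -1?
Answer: 4334724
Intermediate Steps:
b(v) = 49 (b(v) = 7² = 49)
K(j, W) = (-17 + j)*(-7 + j)
(K(b(t), T) + 738)² = ((119 + 49² - 24*49) + 738)² = ((119 + 2401 - 1176) + 738)² = (1344 + 738)² = 2082² = 4334724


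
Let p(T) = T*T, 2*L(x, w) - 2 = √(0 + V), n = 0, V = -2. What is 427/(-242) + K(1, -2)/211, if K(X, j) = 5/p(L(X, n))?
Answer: (-180194*√2 + 87677*I)/(51062*(-I + 2*√2)) ≈ -1.7592 - 0.014894*I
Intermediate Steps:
L(x, w) = 1 + I*√2/2 (L(x, w) = 1 + √(0 - 2)/2 = 1 + √(-2)/2 = 1 + (I*√2)/2 = 1 + I*√2/2)
p(T) = T²
K(X, j) = 5/(1 + I*√2/2)² (K(X, j) = 5/((1 + I*√2/2)²) = 5/(1 + I*√2/2)²)
427/(-242) + K(1, -2)/211 = 427/(-242) + (20/(2 + I*√2)²)/211 = 427*(-1/242) + (20/(2 + I*√2)²)*(1/211) = -427/242 + 20/(211*(2 + I*√2)²)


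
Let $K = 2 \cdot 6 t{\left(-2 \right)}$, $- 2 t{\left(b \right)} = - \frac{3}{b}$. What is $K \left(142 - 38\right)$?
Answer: $-936$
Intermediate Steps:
$t{\left(b \right)} = \frac{3}{2 b}$ ($t{\left(b \right)} = - \frac{\left(-3\right) \frac{1}{b}}{2} = \frac{3}{2 b}$)
$K = -9$ ($K = 2 \cdot 6 \frac{3}{2 \left(-2\right)} = 12 \cdot \frac{3}{2} \left(- \frac{1}{2}\right) = 12 \left(- \frac{3}{4}\right) = -9$)
$K \left(142 - 38\right) = - 9 \left(142 - 38\right) = \left(-9\right) 104 = -936$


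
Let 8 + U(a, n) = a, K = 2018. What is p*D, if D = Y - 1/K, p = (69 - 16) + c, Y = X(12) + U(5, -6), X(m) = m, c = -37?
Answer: 145288/1009 ≈ 143.99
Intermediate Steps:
U(a, n) = -8 + a
Y = 9 (Y = 12 + (-8 + 5) = 12 - 3 = 9)
p = 16 (p = (69 - 16) - 37 = 53 - 37 = 16)
D = 18161/2018 (D = 9 - 1/2018 = 18161/2018 ≈ 8.9995)
p*D = 16*(18161/2018) = 145288/1009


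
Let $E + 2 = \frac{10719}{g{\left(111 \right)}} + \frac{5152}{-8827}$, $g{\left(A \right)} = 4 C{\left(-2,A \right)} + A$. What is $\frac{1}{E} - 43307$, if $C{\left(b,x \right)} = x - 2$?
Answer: $- \frac{508186730864}{11734533} \approx -43307.0$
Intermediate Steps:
$C{\left(b,x \right)} = -2 + x$
$g{\left(A \right)} = -8 + 5 A$ ($g{\left(A \right)} = 4 \left(-2 + A\right) + A = \left(-8 + 4 A\right) + A = -8 + 5 A$)
$E = \frac{11734533}{689767}$ ($E = -2 + \left(\frac{10719}{-8 + 5 \cdot 111} + \frac{5152}{-8827}\right) = -2 + \left(\frac{10719}{-8 + 555} + 5152 \left(- \frac{1}{8827}\right)\right) = -2 - \left(\frac{736}{1261} - \frac{10719}{547}\right) = -2 + \left(10719 \cdot \frac{1}{547} - \frac{736}{1261}\right) = -2 + \left(\frac{10719}{547} - \frac{736}{1261}\right) = -2 + \frac{13114067}{689767} = \frac{11734533}{689767} \approx 17.012$)
$\frac{1}{E} - 43307 = \frac{1}{\frac{11734533}{689767}} - 43307 = \frac{689767}{11734533} - 43307 = - \frac{508186730864}{11734533}$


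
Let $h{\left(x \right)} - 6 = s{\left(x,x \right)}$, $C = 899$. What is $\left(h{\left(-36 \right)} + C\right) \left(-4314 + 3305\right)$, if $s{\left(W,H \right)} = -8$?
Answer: $-905073$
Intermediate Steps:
$h{\left(x \right)} = -2$ ($h{\left(x \right)} = 6 - 8 = -2$)
$\left(h{\left(-36 \right)} + C\right) \left(-4314 + 3305\right) = \left(-2 + 899\right) \left(-4314 + 3305\right) = 897 \left(-1009\right) = -905073$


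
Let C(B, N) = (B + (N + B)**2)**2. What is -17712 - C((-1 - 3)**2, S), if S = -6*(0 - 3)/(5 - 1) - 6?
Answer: -1102417/16 ≈ -68901.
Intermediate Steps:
S = -3/2 (S = -(-18)/4 - 6 = -6*(-3/4) - 6 = 9/2 - 6 = -3/2 ≈ -1.5000)
C(B, N) = (B + (B + N)**2)**2
-17712 - C((-1 - 3)**2, S) = -17712 - ((-1 - 3)**2 + ((-1 - 3)**2 - 3/2)**2)**2 = -17712 - ((-4)**2 + ((-4)**2 - 3/2)**2)**2 = -17712 - (16 + (16 - 3/2)**2)**2 = -17712 - (16 + (29/2)**2)**2 = -17712 - (16 + 841/4)**2 = -17712 - (905/4)**2 = -17712 - 1*819025/16 = -17712 - 819025/16 = -1102417/16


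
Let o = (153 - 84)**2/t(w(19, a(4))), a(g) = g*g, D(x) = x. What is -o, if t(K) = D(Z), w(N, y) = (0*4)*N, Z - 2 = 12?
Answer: -4761/14 ≈ -340.07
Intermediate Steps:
Z = 14 (Z = 2 + 12 = 14)
a(g) = g**2
w(N, y) = 0 (w(N, y) = 0*N = 0)
t(K) = 14
o = 4761/14 (o = (153 - 84)**2/14 = 69**2*(1/14) = 4761*(1/14) = 4761/14 ≈ 340.07)
-o = -1*4761/14 = -4761/14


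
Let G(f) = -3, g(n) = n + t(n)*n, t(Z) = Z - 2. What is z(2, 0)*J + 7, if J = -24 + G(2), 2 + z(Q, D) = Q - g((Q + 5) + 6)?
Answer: 4219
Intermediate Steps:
t(Z) = -2 + Z
g(n) = n + n*(-2 + n) (g(n) = n + (-2 + n)*n = n + n*(-2 + n))
z(Q, D) = -2 + Q - (10 + Q)*(11 + Q) (z(Q, D) = -2 + (Q - ((Q + 5) + 6)*(-1 + ((Q + 5) + 6))) = -2 + (Q - ((5 + Q) + 6)*(-1 + ((5 + Q) + 6))) = -2 + (Q - (11 + Q)*(-1 + (11 + Q))) = -2 + (Q - (11 + Q)*(10 + Q)) = -2 + (Q - (10 + Q)*(11 + Q)) = -2 + Q - (10 + Q)*(11 + Q))
J = -27 (J = -24 - 3 = -27)
z(2, 0)*J + 7 = (-2 + 2 - (10 + 2)*(11 + 2))*(-27) + 7 = (-2 + 2 - 1*12*13)*(-27) + 7 = (-2 + 2 - 156)*(-27) + 7 = -156*(-27) + 7 = 4212 + 7 = 4219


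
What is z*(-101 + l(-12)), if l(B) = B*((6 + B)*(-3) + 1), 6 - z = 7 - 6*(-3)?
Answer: 6251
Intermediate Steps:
z = -19 (z = 6 - (7 - 6*(-3)) = 6 - (7 + 18) = 6 - 1*25 = 6 - 25 = -19)
l(B) = B*(-17 - 3*B) (l(B) = B*((-18 - 3*B) + 1) = B*(-17 - 3*B))
z*(-101 + l(-12)) = -19*(-101 - 1*(-12)*(17 + 3*(-12))) = -19*(-101 - 1*(-12)*(17 - 36)) = -19*(-101 - 1*(-12)*(-19)) = -19*(-101 - 228) = -19*(-329) = 6251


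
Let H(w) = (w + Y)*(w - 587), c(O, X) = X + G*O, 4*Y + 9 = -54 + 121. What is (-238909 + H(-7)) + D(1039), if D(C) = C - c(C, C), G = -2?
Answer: -241286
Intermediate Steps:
Y = 29/2 (Y = -9/4 + (-54 + 121)/4 = -9/4 + (1/4)*67 = -9/4 + 67/4 = 29/2 ≈ 14.500)
c(O, X) = X - 2*O
H(w) = (-587 + w)*(29/2 + w) (H(w) = (w + 29/2)*(w - 587) = (29/2 + w)*(-587 + w) = (-587 + w)*(29/2 + w))
D(C) = 2*C (D(C) = C - (C - 2*C) = C - (-1)*C = C + C = 2*C)
(-238909 + H(-7)) + D(1039) = (-238909 + (-17023/2 + (-7)**2 - 1145/2*(-7))) + 2*1039 = (-238909 + (-17023/2 + 49 + 8015/2)) + 2078 = (-238909 - 4455) + 2078 = -243364 + 2078 = -241286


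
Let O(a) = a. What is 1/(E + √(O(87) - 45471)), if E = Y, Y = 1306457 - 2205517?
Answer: -224765/202077232246 - I*√11346/404154464492 ≈ -1.1123e-6 - 2.6356e-10*I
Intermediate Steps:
Y = -899060
E = -899060
1/(E + √(O(87) - 45471)) = 1/(-899060 + √(87 - 45471)) = 1/(-899060 + √(-45384)) = 1/(-899060 + 2*I*√11346)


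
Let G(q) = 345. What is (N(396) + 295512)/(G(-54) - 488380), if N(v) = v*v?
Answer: -452328/488035 ≈ -0.92684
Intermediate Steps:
N(v) = v²
(N(396) + 295512)/(G(-54) - 488380) = (396² + 295512)/(345 - 488380) = (156816 + 295512)/(-488035) = 452328*(-1/488035) = -452328/488035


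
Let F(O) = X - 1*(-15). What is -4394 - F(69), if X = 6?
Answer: -4415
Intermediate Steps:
F(O) = 21 (F(O) = 6 - 1*(-15) = 6 + 15 = 21)
-4394 - F(69) = -4394 - 1*21 = -4394 - 21 = -4415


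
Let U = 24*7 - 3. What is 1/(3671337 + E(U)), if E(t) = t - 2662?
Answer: 1/3668840 ≈ 2.7257e-7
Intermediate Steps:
U = 165 (U = 168 - 3 = 165)
E(t) = -2662 + t
1/(3671337 + E(U)) = 1/(3671337 + (-2662 + 165)) = 1/(3671337 - 2497) = 1/3668840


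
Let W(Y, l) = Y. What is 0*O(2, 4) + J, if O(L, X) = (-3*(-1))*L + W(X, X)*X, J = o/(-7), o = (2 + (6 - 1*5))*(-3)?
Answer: 9/7 ≈ 1.2857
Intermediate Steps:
o = -9 (o = (2 + (6 - 5))*(-3) = (2 + 1)*(-3) = 3*(-3) = -9)
J = 9/7 (J = -9/(-7) = -9*(-⅐) = 9/7 ≈ 1.2857)
O(L, X) = X² + 3*L (O(L, X) = (-3*(-1))*L + X*X = 3*L + X² = X² + 3*L)
0*O(2, 4) + J = 0*(4² + 3*2) + 9/7 = 0*(16 + 6) + 9/7 = 0*22 + 9/7 = 0 + 9/7 = 9/7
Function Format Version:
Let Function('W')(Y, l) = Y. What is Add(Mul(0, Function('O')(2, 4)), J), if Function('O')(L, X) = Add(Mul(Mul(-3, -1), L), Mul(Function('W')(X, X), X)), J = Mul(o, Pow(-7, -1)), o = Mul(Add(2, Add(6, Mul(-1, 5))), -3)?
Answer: Rational(9, 7) ≈ 1.2857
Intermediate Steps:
o = -9 (o = Mul(Add(2, Add(6, -5)), -3) = Mul(Add(2, 1), -3) = Mul(3, -3) = -9)
J = Rational(9, 7) (J = Mul(-9, Pow(-7, -1)) = Mul(-9, Rational(-1, 7)) = Rational(9, 7) ≈ 1.2857)
Function('O')(L, X) = Add(Pow(X, 2), Mul(3, L)) (Function('O')(L, X) = Add(Mul(Mul(-3, -1), L), Mul(X, X)) = Add(Mul(3, L), Pow(X, 2)) = Add(Pow(X, 2), Mul(3, L)))
Add(Mul(0, Function('O')(2, 4)), J) = Add(Mul(0, Add(Pow(4, 2), Mul(3, 2))), Rational(9, 7)) = Add(Mul(0, Add(16, 6)), Rational(9, 7)) = Add(Mul(0, 22), Rational(9, 7)) = Add(0, Rational(9, 7)) = Rational(9, 7)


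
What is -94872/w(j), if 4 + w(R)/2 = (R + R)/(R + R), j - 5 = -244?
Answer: 15812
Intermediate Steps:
j = -239 (j = 5 - 244 = -239)
w(R) = -6 (w(R) = -8 + 2*((R + R)/(R + R)) = -8 + 2*((2*R)/((2*R))) = -8 + 2*((2*R)*(1/(2*R))) = -8 + 2*1 = -8 + 2 = -6)
-94872/w(j) = -94872/(-6) = -94872*(-⅙) = 15812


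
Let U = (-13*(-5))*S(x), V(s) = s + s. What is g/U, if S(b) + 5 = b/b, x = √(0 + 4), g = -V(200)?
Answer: 20/13 ≈ 1.5385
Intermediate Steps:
V(s) = 2*s
g = -400 (g = -2*200 = -1*400 = -400)
x = 2 (x = √4 = 2)
S(b) = -4 (S(b) = -5 + b/b = -5 + 1 = -4)
U = -260 (U = -13*(-5)*(-4) = 65*(-4) = -260)
g/U = -400/(-260) = -400*(-1/260) = 20/13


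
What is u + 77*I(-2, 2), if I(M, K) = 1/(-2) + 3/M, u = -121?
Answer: -275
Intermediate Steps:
I(M, K) = -½ + 3/M (I(M, K) = 1*(-½) + 3/M = -½ + 3/M)
u + 77*I(-2, 2) = -121 + 77*((½)*(6 - 1*(-2))/(-2)) = -121 + 77*((½)*(-½)*(6 + 2)) = -121 + 77*((½)*(-½)*8) = -121 + 77*(-2) = -121 - 154 = -275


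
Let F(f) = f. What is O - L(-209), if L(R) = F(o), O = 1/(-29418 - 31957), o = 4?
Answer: -245501/61375 ≈ -4.0000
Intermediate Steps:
O = -1/61375 (O = 1/(-61375) = -1/61375 ≈ -1.6293e-5)
L(R) = 4
O - L(-209) = -1/61375 - 1*4 = -1/61375 - 4 = -245501/61375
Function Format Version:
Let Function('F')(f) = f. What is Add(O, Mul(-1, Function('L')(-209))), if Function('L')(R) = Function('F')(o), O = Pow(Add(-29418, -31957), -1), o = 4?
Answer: Rational(-245501, 61375) ≈ -4.0000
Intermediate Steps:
O = Rational(-1, 61375) (O = Pow(-61375, -1) = Rational(-1, 61375) ≈ -1.6293e-5)
Function('L')(R) = 4
Add(O, Mul(-1, Function('L')(-209))) = Add(Rational(-1, 61375), Mul(-1, 4)) = Add(Rational(-1, 61375), -4) = Rational(-245501, 61375)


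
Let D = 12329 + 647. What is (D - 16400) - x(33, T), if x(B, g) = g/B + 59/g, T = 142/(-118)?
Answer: -466540940/138237 ≈ -3374.9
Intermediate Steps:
T = -71/59 (T = 142*(-1/118) = -71/59 ≈ -1.2034)
D = 12976
x(B, g) = 59/g + g/B
(D - 16400) - x(33, T) = (12976 - 16400) - (59/(-71/59) - 71/59/33) = -3424 - (59*(-59/71) - 71/59*1/33) = -3424 - (-3481/71 - 71/1947) = -3424 - 1*(-6782548/138237) = -3424 + 6782548/138237 = -466540940/138237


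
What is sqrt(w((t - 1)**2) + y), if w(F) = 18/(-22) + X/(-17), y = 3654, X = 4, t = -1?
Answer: sqrt(127739887)/187 ≈ 60.440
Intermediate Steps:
w(F) = -197/187 (w(F) = 18/(-22) + 4/(-17) = 18*(-1/22) + 4*(-1/17) = -9/11 - 4/17 = -197/187)
sqrt(w((t - 1)**2) + y) = sqrt(-197/187 + 3654) = sqrt(683101/187) = sqrt(127739887)/187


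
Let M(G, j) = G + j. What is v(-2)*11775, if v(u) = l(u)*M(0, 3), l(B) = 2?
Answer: 70650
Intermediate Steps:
v(u) = 6 (v(u) = 2*(0 + 3) = 2*3 = 6)
v(-2)*11775 = 6*11775 = 70650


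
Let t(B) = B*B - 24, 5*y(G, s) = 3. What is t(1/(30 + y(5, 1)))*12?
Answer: -2247164/7803 ≈ -287.99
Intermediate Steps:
y(G, s) = ⅗ (y(G, s) = (⅕)*3 = ⅗)
t(B) = -24 + B² (t(B) = B² - 24 = -24 + B²)
t(1/(30 + y(5, 1)))*12 = (-24 + (1/(30 + ⅗))²)*12 = (-24 + (1/(153/5))²)*12 = (-24 + (5/153)²)*12 = (-24 + 25/23409)*12 = -561791/23409*12 = -2247164/7803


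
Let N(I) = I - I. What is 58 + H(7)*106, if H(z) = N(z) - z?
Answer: -684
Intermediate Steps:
N(I) = 0
H(z) = -z (H(z) = 0 - z = -z)
58 + H(7)*106 = 58 - 1*7*106 = 58 - 7*106 = 58 - 742 = -684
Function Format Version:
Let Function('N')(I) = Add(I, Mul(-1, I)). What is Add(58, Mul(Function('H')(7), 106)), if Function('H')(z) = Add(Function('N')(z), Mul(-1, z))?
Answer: -684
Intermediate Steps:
Function('N')(I) = 0
Function('H')(z) = Mul(-1, z) (Function('H')(z) = Add(0, Mul(-1, z)) = Mul(-1, z))
Add(58, Mul(Function('H')(7), 106)) = Add(58, Mul(Mul(-1, 7), 106)) = Add(58, Mul(-7, 106)) = Add(58, -742) = -684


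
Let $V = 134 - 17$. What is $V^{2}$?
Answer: $13689$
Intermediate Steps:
$V = 117$ ($V = 134 - 17 = 117$)
$V^{2} = 117^{2} = 13689$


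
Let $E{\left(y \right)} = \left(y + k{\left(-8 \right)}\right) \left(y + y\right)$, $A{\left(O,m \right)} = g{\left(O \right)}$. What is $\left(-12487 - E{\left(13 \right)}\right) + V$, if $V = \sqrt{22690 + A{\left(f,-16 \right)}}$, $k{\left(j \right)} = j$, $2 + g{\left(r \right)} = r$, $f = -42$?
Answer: $-12617 + 13 \sqrt{134} \approx -12467.0$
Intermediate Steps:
$g{\left(r \right)} = -2 + r$
$A{\left(O,m \right)} = -2 + O$
$E{\left(y \right)} = 2 y \left(-8 + y\right)$ ($E{\left(y \right)} = \left(y - 8\right) \left(y + y\right) = \left(-8 + y\right) 2 y = 2 y \left(-8 + y\right)$)
$V = 13 \sqrt{134}$ ($V = \sqrt{22690 - 44} = \sqrt{22646} = 13 \sqrt{134} \approx 150.49$)
$\left(-12487 - E{\left(13 \right)}\right) + V = \left(-12487 - 2 \cdot 13 \left(-8 + 13\right)\right) + 13 \sqrt{134} = \left(-12487 - 2 \cdot 13 \cdot 5\right) + 13 \sqrt{134} = \left(-12487 - 130\right) + 13 \sqrt{134} = -12617 + 13 \sqrt{134}$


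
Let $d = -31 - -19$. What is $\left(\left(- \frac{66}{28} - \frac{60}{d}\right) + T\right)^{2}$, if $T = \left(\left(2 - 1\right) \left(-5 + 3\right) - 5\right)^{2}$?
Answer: $\frac{522729}{196} \approx 2667.0$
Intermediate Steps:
$d = -12$ ($d = -31 + 19 = -12$)
$T = 49$ ($T = \left(1 \left(-2\right) - 5\right)^{2} = \left(-2 - 5\right)^{2} = \left(-7\right)^{2} = 49$)
$\left(\left(- \frac{66}{28} - \frac{60}{d}\right) + T\right)^{2} = \left(\left(- \frac{66}{28} - \frac{60}{-12}\right) + 49\right)^{2} = \left(\left(\left(-66\right) \frac{1}{28} - -5\right) + 49\right)^{2} = \left(\left(- \frac{33}{14} + 5\right) + 49\right)^{2} = \left(\frac{37}{14} + 49\right)^{2} = \left(\frac{723}{14}\right)^{2} = \frac{522729}{196}$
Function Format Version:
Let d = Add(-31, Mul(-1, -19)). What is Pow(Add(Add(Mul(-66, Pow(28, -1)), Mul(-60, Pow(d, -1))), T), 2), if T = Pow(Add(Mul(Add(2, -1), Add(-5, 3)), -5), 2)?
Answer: Rational(522729, 196) ≈ 2667.0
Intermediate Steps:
d = -12 (d = Add(-31, 19) = -12)
T = 49 (T = Pow(Add(Mul(1, -2), -5), 2) = Pow(Add(-2, -5), 2) = Pow(-7, 2) = 49)
Pow(Add(Add(Mul(-66, Pow(28, -1)), Mul(-60, Pow(d, -1))), T), 2) = Pow(Add(Add(Mul(-66, Pow(28, -1)), Mul(-60, Pow(-12, -1))), 49), 2) = Pow(Add(Add(Mul(-66, Rational(1, 28)), Mul(-60, Rational(-1, 12))), 49), 2) = Pow(Add(Add(Rational(-33, 14), 5), 49), 2) = Pow(Add(Rational(37, 14), 49), 2) = Pow(Rational(723, 14), 2) = Rational(522729, 196)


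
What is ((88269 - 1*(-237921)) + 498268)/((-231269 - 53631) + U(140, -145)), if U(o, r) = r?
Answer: -824458/285045 ≈ -2.8924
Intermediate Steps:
((88269 - 1*(-237921)) + 498268)/((-231269 - 53631) + U(140, -145)) = ((88269 - 1*(-237921)) + 498268)/((-231269 - 53631) - 145) = ((88269 + 237921) + 498268)/(-284900 - 145) = (326190 + 498268)/(-285045) = 824458*(-1/285045) = -824458/285045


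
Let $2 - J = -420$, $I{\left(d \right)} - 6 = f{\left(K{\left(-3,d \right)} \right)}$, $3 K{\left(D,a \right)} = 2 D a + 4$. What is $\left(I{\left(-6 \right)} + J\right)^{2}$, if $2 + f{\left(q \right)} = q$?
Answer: $\frac{1737124}{9} \approx 1.9301 \cdot 10^{5}$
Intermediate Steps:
$K{\left(D,a \right)} = \frac{4}{3} + \frac{2 D a}{3}$ ($K{\left(D,a \right)} = \frac{2 D a + 4}{3} = \frac{4 + 2 D a}{3} = \frac{4}{3} + \frac{2 D a}{3}$)
$f{\left(q \right)} = -2 + q$
$I{\left(d \right)} = \frac{16}{3} - 2 d$ ($I{\left(d \right)} = 6 + \left(-2 + \left(\frac{4}{3} + \frac{2}{3} \left(-3\right) d\right)\right) = 6 - \left(\frac{2}{3} + 2 d\right) = \frac{16}{3} - 2 d$)
$J = 422$ ($J = 2 - -420 = 2 + 420 = 422$)
$\left(I{\left(-6 \right)} + J\right)^{2} = \left(\left(\frac{16}{3} - -12\right) + 422\right)^{2} = \left(\left(\frac{16}{3} + 12\right) + 422\right)^{2} = \left(\frac{52}{3} + 422\right)^{2} = \left(\frac{1318}{3}\right)^{2} = \frac{1737124}{9}$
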